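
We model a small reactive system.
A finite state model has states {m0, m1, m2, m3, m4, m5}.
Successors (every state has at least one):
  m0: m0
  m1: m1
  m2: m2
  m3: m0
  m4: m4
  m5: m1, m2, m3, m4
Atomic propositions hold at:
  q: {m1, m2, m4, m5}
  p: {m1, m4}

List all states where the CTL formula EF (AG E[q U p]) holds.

E[q U p]: least fixpoint, start Z0 = Sat(p) = {m1, m4}, add states in Sat(q) with some successor in Z. Z1 = {m1, m4, m5}; fixed.
Sat(E[q U p]) = {m1, m4, m5}
AG E[q U p]: greatest fixpoint, start Z0 = {m1, m4, m5}, keep only states in Sat with every successor in Z. Z1 = {m1, m4}; fixed.
Sat(AG E[q U p]) = {m1, m4}
EF (AG E[q U p]): least fixpoint, start Z0 = {m1, m4}, add states with some successor in Z. Z1 = {m1, m4, m5}; fixed.
Sat(EF (AG E[q U p])) = {m1, m4, m5}

{m1, m4, m5}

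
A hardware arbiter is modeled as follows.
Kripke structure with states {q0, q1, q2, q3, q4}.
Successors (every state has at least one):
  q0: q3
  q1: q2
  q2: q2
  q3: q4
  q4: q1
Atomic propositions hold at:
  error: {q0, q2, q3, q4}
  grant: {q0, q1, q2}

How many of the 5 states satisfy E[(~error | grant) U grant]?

3

Sat(~error) = {q1}
Sat(~error | grant) = {q0, q1, q2}
E[(~error | grant) U grant]: least fixpoint, start Z0 = Sat(grant) = {q0, q1, q2}, add states in Sat(~error | grant) with some successor in Z. Already a fixed point.
Sat(E[(~error | grant) U grant]) = {q0, q1, q2}
|Sat(E[(~error | grant) U grant])| = |{q0, q1, q2}| = 3.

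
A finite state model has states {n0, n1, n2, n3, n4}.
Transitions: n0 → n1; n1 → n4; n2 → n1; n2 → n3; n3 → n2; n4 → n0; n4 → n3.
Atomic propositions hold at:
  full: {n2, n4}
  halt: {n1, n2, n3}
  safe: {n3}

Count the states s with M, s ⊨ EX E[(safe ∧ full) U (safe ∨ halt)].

Sat(safe ∧ full) = ∅
Sat(safe ∨ halt) = {n1, n2, n3}
E[(safe ∧ full) U (safe ∨ halt)]: least fixpoint, start Z0 = Sat((safe ∨ halt)) = {n1, n2, n3}, add states in Sat(safe ∧ full) with some successor in Z. Already a fixed point.
Sat(E[(safe ∧ full) U (safe ∨ halt)]) = {n1, n2, n3}
Sat(EX E[(safe ∧ full) U (safe ∨ halt)]) = {s : some successor in {n1, n2, n3}} = {n0, n2, n3, n4}
|Sat(EX E[(safe ∧ full) U (safe ∨ halt)])| = |{n0, n2, n3, n4}| = 4.

4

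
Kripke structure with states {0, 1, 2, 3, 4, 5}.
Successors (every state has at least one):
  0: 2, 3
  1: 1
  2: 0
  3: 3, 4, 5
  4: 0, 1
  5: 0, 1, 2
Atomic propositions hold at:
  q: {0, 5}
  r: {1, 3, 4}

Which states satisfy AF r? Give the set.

{1, 3, 4}

AF r: least fixpoint, start Z0 = {1, 3, 4}, add states with every successor in Z. Already a fixed point.
Sat(AF r) = {1, 3, 4}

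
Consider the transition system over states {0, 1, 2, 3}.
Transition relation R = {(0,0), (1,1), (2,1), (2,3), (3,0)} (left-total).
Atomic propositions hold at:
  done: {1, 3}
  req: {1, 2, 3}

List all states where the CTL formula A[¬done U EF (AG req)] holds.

{1, 2}

Sat(¬done) = {0, 2}
AG req: greatest fixpoint, start Z0 = {1, 2, 3}, keep only states in Sat with every successor in Z. Z1 = {1, 2}; Z2 = {1}; fixed.
Sat(AG req) = {1}
EF (AG req): least fixpoint, start Z0 = {1}, add states with some successor in Z. Z1 = {1, 2}; fixed.
Sat(EF (AG req)) = {1, 2}
A[¬done U EF (AG req)]: least fixpoint, start Z0 = Sat(EF (AG req)) = {1, 2}, add states in Sat(¬done) with every successor in Z. Already a fixed point.
Sat(A[¬done U EF (AG req)]) = {1, 2}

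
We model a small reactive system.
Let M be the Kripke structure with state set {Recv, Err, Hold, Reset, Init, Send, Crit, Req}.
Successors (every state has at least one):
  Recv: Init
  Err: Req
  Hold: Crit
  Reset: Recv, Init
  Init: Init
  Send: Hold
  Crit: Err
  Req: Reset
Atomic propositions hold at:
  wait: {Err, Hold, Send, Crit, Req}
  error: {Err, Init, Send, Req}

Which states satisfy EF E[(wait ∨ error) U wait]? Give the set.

{Err, Hold, Send, Crit, Req}

Sat(wait ∨ error) = {Err, Hold, Init, Send, Crit, Req}
E[(wait ∨ error) U wait]: least fixpoint, start Z0 = Sat(wait) = {Err, Hold, Send, Crit, Req}, add states in Sat(wait ∨ error) with some successor in Z. Already a fixed point.
Sat(E[(wait ∨ error) U wait]) = {Err, Hold, Send, Crit, Req}
EF E[(wait ∨ error) U wait]: least fixpoint, start Z0 = {Err, Hold, Send, Crit, Req}, add states with some successor in Z. Already a fixed point.
Sat(EF E[(wait ∨ error) U wait]) = {Err, Hold, Send, Crit, Req}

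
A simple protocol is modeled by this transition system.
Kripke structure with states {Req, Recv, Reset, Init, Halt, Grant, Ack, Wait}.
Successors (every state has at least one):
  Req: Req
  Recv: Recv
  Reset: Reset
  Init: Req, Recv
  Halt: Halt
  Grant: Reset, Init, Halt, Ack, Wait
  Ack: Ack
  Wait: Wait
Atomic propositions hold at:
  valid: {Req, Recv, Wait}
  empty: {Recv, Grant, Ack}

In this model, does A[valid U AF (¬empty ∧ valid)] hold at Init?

Sat(¬empty) = {Req, Reset, Init, Halt, Wait}
Sat(¬empty ∧ valid) = {Req, Wait}
AF (¬empty ∧ valid): least fixpoint, start Z0 = {Req, Wait}, add states with every successor in Z. Already a fixed point.
Sat(AF (¬empty ∧ valid)) = {Req, Wait}
A[valid U AF (¬empty ∧ valid)]: least fixpoint, start Z0 = Sat(AF (¬empty ∧ valid)) = {Req, Wait}, add states in Sat(valid) with every successor in Z. Already a fixed point.
Sat(A[valid U AF (¬empty ∧ valid)]) = {Req, Wait}
Init ∉ Sat(A[valid U AF (¬empty ∧ valid)]) = {Req, Wait}, so the formula does not hold at Init.

No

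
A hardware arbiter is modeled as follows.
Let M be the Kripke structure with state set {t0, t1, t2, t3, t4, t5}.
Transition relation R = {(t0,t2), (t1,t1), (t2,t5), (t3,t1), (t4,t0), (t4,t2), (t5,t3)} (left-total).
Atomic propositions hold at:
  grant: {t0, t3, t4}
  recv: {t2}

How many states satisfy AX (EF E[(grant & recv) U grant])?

4

Sat(grant & recv) = ∅
E[(grant & recv) U grant]: least fixpoint, start Z0 = Sat(grant) = {t0, t3, t4}, add states in Sat(grant & recv) with some successor in Z. Already a fixed point.
Sat(E[(grant & recv) U grant]) = {t0, t3, t4}
EF E[(grant & recv) U grant]: least fixpoint, start Z0 = {t0, t3, t4}, add states with some successor in Z. Z1 = {t0, t3, t4, t5}; Z2 = {t0, t2, t3, t4, t5}; fixed.
Sat(EF E[(grant & recv) U grant]) = {t0, t2, t3, t4, t5}
Sat(AX (EF E[(grant & recv) U grant])) = {s : every successor in {t0, t2, t3, t4, t5}} = {t0, t2, t4, t5}
|Sat(AX (EF E[(grant & recv) U grant]))| = |{t0, t2, t4, t5}| = 4.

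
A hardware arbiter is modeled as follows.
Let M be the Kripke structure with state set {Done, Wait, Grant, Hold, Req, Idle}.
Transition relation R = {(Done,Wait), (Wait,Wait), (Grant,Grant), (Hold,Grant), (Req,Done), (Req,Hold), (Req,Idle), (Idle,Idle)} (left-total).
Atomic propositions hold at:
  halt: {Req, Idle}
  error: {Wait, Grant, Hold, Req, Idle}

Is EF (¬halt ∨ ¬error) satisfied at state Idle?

No

Sat(¬halt) = {Done, Wait, Grant, Hold}
Sat(¬error) = {Done}
Sat(¬halt ∨ ¬error) = {Done, Wait, Grant, Hold}
EF (¬halt ∨ ¬error): least fixpoint, start Z0 = {Done, Wait, Grant, Hold}, add states with some successor in Z. Z1 = {Done, Wait, Grant, Hold, Req}; fixed.
Sat(EF (¬halt ∨ ¬error)) = {Done, Wait, Grant, Hold, Req}
Idle ∉ Sat(EF (¬halt ∨ ¬error)) = {Done, Wait, Grant, Hold, Req}, so the formula does not hold at Idle.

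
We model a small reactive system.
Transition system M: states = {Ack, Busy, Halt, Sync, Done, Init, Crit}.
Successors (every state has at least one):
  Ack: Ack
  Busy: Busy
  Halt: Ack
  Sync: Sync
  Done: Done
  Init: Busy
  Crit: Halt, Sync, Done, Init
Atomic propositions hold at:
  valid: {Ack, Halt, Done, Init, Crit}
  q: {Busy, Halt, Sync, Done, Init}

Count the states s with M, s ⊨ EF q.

EF q: least fixpoint, start Z0 = {Busy, Halt, Sync, Done, Init}, add states with some successor in Z. Z1 = {Busy, Halt, Sync, Done, Init, Crit}; fixed.
Sat(EF q) = {Busy, Halt, Sync, Done, Init, Crit}
|Sat(EF q)| = |{Busy, Halt, Sync, Done, Init, Crit}| = 6.

6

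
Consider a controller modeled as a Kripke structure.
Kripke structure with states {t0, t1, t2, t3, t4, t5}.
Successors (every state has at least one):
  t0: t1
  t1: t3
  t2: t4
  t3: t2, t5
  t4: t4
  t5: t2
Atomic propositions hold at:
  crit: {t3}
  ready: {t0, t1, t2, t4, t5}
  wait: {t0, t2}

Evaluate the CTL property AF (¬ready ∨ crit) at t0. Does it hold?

Yes

Sat(¬ready) = {t3}
Sat(¬ready ∨ crit) = {t3}
AF (¬ready ∨ crit): least fixpoint, start Z0 = {t3}, add states with every successor in Z. Z1 = {t1, t3}; Z2 = {t0, t1, t3}; fixed.
Sat(AF (¬ready ∨ crit)) = {t0, t1, t3}
t0 ∈ Sat(AF (¬ready ∨ crit)) = {t0, t1, t3}, so the formula holds at t0.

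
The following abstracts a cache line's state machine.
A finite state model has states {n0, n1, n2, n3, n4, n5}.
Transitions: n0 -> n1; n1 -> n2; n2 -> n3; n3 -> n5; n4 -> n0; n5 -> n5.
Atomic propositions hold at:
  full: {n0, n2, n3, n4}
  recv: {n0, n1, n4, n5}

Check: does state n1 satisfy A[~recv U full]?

No

Sat(~recv) = {n2, n3}
A[~recv U full]: least fixpoint, start Z0 = Sat(full) = {n0, n2, n3, n4}, add states in Sat(~recv) with every successor in Z. Already a fixed point.
Sat(A[~recv U full]) = {n0, n2, n3, n4}
n1 ∉ Sat(A[~recv U full]) = {n0, n2, n3, n4}, so the formula does not hold at n1.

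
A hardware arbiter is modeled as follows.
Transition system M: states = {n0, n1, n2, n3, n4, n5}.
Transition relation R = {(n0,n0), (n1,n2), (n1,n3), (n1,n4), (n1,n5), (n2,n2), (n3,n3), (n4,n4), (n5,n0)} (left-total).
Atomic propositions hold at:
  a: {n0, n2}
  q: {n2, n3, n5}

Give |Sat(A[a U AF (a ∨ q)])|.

4

Sat(a ∨ q) = {n0, n2, n3, n5}
AF (a ∨ q): least fixpoint, start Z0 = {n0, n2, n3, n5}, add states with every successor in Z. Already a fixed point.
Sat(AF (a ∨ q)) = {n0, n2, n3, n5}
A[a U AF (a ∨ q)]: least fixpoint, start Z0 = Sat(AF (a ∨ q)) = {n0, n2, n3, n5}, add states in Sat(a) with every successor in Z. Already a fixed point.
Sat(A[a U AF (a ∨ q)]) = {n0, n2, n3, n5}
|Sat(A[a U AF (a ∨ q)])| = |{n0, n2, n3, n5}| = 4.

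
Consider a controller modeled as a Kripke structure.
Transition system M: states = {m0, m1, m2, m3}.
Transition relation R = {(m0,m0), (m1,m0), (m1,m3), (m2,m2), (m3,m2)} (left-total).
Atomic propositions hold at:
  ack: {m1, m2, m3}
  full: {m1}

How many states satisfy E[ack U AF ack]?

3

AF ack: least fixpoint, start Z0 = {m1, m2, m3}, add states with every successor in Z. Already a fixed point.
Sat(AF ack) = {m1, m2, m3}
E[ack U AF ack]: least fixpoint, start Z0 = Sat(AF ack) = {m1, m2, m3}, add states in Sat(ack) with some successor in Z. Already a fixed point.
Sat(E[ack U AF ack]) = {m1, m2, m3}
|Sat(E[ack U AF ack])| = |{m1, m2, m3}| = 3.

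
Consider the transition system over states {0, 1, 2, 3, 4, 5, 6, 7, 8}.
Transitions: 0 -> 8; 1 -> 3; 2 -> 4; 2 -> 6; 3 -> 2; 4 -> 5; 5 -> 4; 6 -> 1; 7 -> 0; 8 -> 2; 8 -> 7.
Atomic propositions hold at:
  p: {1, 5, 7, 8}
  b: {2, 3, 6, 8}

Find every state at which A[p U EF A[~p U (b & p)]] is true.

{0, 7, 8}

Sat(~p) = {0, 2, 3, 4, 6}
Sat(b & p) = {8}
A[~p U (b & p)]: least fixpoint, start Z0 = Sat((b & p)) = {8}, add states in Sat(~p) with every successor in Z. Z1 = {0, 8}; fixed.
Sat(A[~p U (b & p)]) = {0, 8}
EF A[~p U (b & p)]: least fixpoint, start Z0 = {0, 8}, add states with some successor in Z. Z1 = {0, 7, 8}; fixed.
Sat(EF A[~p U (b & p)]) = {0, 7, 8}
A[p U EF A[~p U (b & p)]]: least fixpoint, start Z0 = Sat(EF A[~p U (b & p)]) = {0, 7, 8}, add states in Sat(p) with every successor in Z. Already a fixed point.
Sat(A[p U EF A[~p U (b & p)]]) = {0, 7, 8}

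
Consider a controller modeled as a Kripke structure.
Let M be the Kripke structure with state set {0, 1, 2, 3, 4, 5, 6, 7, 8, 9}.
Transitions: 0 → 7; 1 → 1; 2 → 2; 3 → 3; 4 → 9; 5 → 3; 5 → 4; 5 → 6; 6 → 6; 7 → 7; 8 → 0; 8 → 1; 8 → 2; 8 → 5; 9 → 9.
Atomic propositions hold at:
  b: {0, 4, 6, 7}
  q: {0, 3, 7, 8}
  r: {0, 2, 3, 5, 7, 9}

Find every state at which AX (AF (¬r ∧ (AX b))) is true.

Sat(¬r) = {1, 4, 6, 8}
Sat(AX b) = {s : every successor in {0, 4, 6, 7}} = {0, 6, 7}
Sat(¬r ∧ (AX b)) = {6}
AF (¬r ∧ (AX b)): least fixpoint, start Z0 = {6}, add states with every successor in Z. Already a fixed point.
Sat(AF (¬r ∧ (AX b))) = {6}
Sat(AX (AF (¬r ∧ (AX b)))) = {s : every successor in {6}} = {6}

{6}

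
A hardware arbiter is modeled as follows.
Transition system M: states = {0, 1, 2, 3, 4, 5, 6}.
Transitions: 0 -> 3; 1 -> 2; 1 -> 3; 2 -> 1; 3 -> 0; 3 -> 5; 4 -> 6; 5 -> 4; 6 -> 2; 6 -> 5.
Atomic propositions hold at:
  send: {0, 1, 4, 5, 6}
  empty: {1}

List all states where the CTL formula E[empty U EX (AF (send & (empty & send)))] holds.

Sat(empty & send) = {1}
Sat(send & (empty & send)) = {1}
AF (send & (empty & send)): least fixpoint, start Z0 = {1}, add states with every successor in Z. Z1 = {1, 2}; fixed.
Sat(AF (send & (empty & send))) = {1, 2}
Sat(EX (AF (send & (empty & send)))) = {s : some successor in {1, 2}} = {1, 2, 6}
E[empty U EX (AF (send & (empty & send)))]: least fixpoint, start Z0 = Sat(EX (AF (send & (empty & send)))) = {1, 2, 6}, add states in Sat(empty) with some successor in Z. Already a fixed point.
Sat(E[empty U EX (AF (send & (empty & send)))]) = {1, 2, 6}

{1, 2, 6}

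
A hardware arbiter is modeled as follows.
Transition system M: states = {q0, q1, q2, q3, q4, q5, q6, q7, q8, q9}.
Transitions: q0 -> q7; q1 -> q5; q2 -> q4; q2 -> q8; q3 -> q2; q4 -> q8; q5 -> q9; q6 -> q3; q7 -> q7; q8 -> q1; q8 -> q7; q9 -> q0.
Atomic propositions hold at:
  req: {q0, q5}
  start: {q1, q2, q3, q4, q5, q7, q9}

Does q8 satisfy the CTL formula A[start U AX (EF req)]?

No

EF req: least fixpoint, start Z0 = {q0, q5}, add states with some successor in Z. Z1 = {q0, q1, q5, q9}; Z2 = {q0, q1, q5, q8, q9}; Z3 = {q0, q1, q2, q4, q5, q8, q9}; Z4 = {q0, q1, q2, q3, q4, q5, q8, q9}; Z5 = {q0, q1, q2, q3, q4, q5, q6, q8, q9}; fixed.
Sat(EF req) = {q0, q1, q2, q3, q4, q5, q6, q8, q9}
Sat(AX (EF req)) = {s : every successor in {q0, q1, q2, q3, q4, q5, q6, q8, q9}} = {q1, q2, q3, q4, q5, q6, q9}
A[start U AX (EF req)]: least fixpoint, start Z0 = Sat(AX (EF req)) = {q1, q2, q3, q4, q5, q6, q9}, add states in Sat(start) with every successor in Z. Already a fixed point.
Sat(A[start U AX (EF req)]) = {q1, q2, q3, q4, q5, q6, q9}
q8 ∉ Sat(A[start U AX (EF req)]) = {q1, q2, q3, q4, q5, q6, q9}, so the formula does not hold at q8.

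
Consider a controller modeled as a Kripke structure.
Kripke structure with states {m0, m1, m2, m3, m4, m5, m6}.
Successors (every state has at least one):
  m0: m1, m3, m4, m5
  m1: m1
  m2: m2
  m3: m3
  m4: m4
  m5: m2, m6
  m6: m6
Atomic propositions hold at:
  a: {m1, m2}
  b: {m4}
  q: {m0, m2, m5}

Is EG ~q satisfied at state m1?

Sat(~q) = {m1, m3, m4, m6}
EG ~q: greatest fixpoint, start Z0 = {m1, m3, m4, m6}, keep only states in Sat with some successor in Z. Already a fixed point.
Sat(EG ~q) = {m1, m3, m4, m6}
m1 ∈ Sat(EG ~q) = {m1, m3, m4, m6}, so the formula holds at m1.

Yes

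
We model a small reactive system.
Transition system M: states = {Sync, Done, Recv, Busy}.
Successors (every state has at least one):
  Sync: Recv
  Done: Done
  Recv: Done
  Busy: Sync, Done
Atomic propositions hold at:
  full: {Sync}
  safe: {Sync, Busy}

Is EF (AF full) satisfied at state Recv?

AF full: least fixpoint, start Z0 = {Sync}, add states with every successor in Z. Already a fixed point.
Sat(AF full) = {Sync}
EF (AF full): least fixpoint, start Z0 = {Sync}, add states with some successor in Z. Z1 = {Sync, Busy}; fixed.
Sat(EF (AF full)) = {Sync, Busy}
Recv ∉ Sat(EF (AF full)) = {Sync, Busy}, so the formula does not hold at Recv.

No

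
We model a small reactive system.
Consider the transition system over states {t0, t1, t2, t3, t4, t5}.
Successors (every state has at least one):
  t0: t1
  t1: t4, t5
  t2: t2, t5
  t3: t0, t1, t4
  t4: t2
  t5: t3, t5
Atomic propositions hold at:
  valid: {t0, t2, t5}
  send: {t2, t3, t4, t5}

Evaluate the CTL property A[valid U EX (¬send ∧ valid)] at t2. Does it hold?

No

Sat(¬send) = {t0, t1}
Sat(¬send ∧ valid) = {t0}
Sat(EX (¬send ∧ valid)) = {s : some successor in {t0}} = {t3}
A[valid U EX (¬send ∧ valid)]: least fixpoint, start Z0 = Sat(EX (¬send ∧ valid)) = {t3}, add states in Sat(valid) with every successor in Z. Already a fixed point.
Sat(A[valid U EX (¬send ∧ valid)]) = {t3}
t2 ∉ Sat(A[valid U EX (¬send ∧ valid)]) = {t3}, so the formula does not hold at t2.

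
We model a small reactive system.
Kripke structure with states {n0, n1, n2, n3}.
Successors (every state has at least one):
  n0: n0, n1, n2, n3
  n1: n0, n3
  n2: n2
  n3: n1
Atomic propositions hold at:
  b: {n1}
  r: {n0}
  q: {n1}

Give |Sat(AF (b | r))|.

3

Sat(b | r) = {n0, n1}
AF (b | r): least fixpoint, start Z0 = {n0, n1}, add states with every successor in Z. Z1 = {n0, n1, n3}; fixed.
Sat(AF (b | r)) = {n0, n1, n3}
|Sat(AF (b | r))| = |{n0, n1, n3}| = 3.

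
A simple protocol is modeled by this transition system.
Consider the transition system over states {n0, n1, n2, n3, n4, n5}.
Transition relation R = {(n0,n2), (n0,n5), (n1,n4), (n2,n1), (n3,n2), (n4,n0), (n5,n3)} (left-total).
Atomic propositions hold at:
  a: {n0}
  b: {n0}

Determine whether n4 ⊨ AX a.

Sat(AX a) = {s : every successor in {n0}} = {n4}
n4 ∈ Sat(AX a) = {n4}, so the formula holds at n4.

Yes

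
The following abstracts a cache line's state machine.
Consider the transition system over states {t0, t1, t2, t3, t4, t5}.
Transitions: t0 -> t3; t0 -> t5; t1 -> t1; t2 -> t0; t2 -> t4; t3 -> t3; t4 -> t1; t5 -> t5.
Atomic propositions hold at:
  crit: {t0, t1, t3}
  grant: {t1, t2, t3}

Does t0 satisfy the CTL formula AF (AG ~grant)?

No

Sat(~grant) = {t0, t4, t5}
AG ~grant: greatest fixpoint, start Z0 = {t0, t4, t5}, keep only states in Sat with every successor in Z. Z1 = {t5}; fixed.
Sat(AG ~grant) = {t5}
AF (AG ~grant): least fixpoint, start Z0 = {t5}, add states with every successor in Z. Already a fixed point.
Sat(AF (AG ~grant)) = {t5}
t0 ∉ Sat(AF (AG ~grant)) = {t5}, so the formula does not hold at t0.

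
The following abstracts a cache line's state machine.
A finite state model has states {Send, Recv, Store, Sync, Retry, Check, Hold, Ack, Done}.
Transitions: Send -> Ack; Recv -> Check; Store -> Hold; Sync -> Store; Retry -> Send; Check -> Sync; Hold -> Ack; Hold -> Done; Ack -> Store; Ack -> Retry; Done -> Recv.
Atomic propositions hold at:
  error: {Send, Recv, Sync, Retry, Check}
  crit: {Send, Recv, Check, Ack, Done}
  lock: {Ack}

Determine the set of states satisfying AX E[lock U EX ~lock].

Sat(~lock) = {Send, Recv, Store, Sync, Retry, Check, Hold, Done}
Sat(EX ~lock) = {s : some successor in {Send, Recv, Store, Sync, Retry, Check, Hold, Done}} = {Recv, Store, Sync, Retry, Check, Hold, Ack, Done}
E[lock U EX ~lock]: least fixpoint, start Z0 = Sat(EX ~lock) = {Recv, Store, Sync, Retry, Check, Hold, Ack, Done}, add states in Sat(lock) with some successor in Z. Already a fixed point.
Sat(E[lock U EX ~lock]) = {Recv, Store, Sync, Retry, Check, Hold, Ack, Done}
Sat(AX E[lock U EX ~lock]) = {s : every successor in {Recv, Store, Sync, Retry, Check, Hold, Ack, Done}} = {Send, Recv, Store, Sync, Check, Hold, Ack, Done}

{Send, Recv, Store, Sync, Check, Hold, Ack, Done}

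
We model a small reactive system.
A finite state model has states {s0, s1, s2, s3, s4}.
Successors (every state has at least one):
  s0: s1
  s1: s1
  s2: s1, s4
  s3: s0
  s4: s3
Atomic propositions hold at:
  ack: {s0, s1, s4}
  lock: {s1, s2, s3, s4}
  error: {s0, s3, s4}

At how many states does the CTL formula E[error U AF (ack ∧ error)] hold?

3

Sat(ack ∧ error) = {s0, s4}
AF (ack ∧ error): least fixpoint, start Z0 = {s0, s4}, add states with every successor in Z. Z1 = {s0, s3, s4}; fixed.
Sat(AF (ack ∧ error)) = {s0, s3, s4}
E[error U AF (ack ∧ error)]: least fixpoint, start Z0 = Sat(AF (ack ∧ error)) = {s0, s3, s4}, add states in Sat(error) with some successor in Z. Already a fixed point.
Sat(E[error U AF (ack ∧ error)]) = {s0, s3, s4}
|Sat(E[error U AF (ack ∧ error)])| = |{s0, s3, s4}| = 3.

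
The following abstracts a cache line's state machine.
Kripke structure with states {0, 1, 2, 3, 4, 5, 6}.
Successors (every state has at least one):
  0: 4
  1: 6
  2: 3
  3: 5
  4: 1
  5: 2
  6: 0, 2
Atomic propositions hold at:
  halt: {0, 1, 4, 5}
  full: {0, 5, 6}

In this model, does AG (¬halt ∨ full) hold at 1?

No

Sat(¬halt) = {2, 3, 6}
Sat(¬halt ∨ full) = {0, 2, 3, 5, 6}
AG (¬halt ∨ full): greatest fixpoint, start Z0 = {0, 2, 3, 5, 6}, keep only states in Sat with every successor in Z. Z1 = {2, 3, 5, 6}; Z2 = {2, 3, 5}; fixed.
Sat(AG (¬halt ∨ full)) = {2, 3, 5}
1 ∉ Sat(AG (¬halt ∨ full)) = {2, 3, 5}, so the formula does not hold at 1.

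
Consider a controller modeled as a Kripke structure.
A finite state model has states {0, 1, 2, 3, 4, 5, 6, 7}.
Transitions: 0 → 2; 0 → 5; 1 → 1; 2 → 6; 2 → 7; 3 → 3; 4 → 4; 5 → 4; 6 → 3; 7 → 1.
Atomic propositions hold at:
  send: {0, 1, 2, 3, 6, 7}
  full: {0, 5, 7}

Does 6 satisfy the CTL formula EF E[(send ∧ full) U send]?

Yes

Sat(send ∧ full) = {0, 7}
E[(send ∧ full) U send]: least fixpoint, start Z0 = Sat(send) = {0, 1, 2, 3, 6, 7}, add states in Sat(send ∧ full) with some successor in Z. Already a fixed point.
Sat(E[(send ∧ full) U send]) = {0, 1, 2, 3, 6, 7}
EF E[(send ∧ full) U send]: least fixpoint, start Z0 = {0, 1, 2, 3, 6, 7}, add states with some successor in Z. Already a fixed point.
Sat(EF E[(send ∧ full) U send]) = {0, 1, 2, 3, 6, 7}
6 ∈ Sat(EF E[(send ∧ full) U send]) = {0, 1, 2, 3, 6, 7}, so the formula holds at 6.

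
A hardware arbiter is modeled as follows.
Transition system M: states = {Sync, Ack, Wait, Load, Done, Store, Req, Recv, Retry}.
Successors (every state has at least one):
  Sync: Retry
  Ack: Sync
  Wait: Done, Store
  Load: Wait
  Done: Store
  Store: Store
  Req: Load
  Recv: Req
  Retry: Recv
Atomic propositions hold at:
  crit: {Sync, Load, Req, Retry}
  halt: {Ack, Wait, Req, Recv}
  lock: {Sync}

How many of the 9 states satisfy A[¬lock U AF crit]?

Sat(¬lock) = {Ack, Wait, Load, Done, Store, Req, Recv, Retry}
AF crit: least fixpoint, start Z0 = {Sync, Load, Req, Retry}, add states with every successor in Z. Z1 = {Sync, Ack, Load, Req, Recv, Retry}; fixed.
Sat(AF crit) = {Sync, Ack, Load, Req, Recv, Retry}
A[¬lock U AF crit]: least fixpoint, start Z0 = Sat(AF crit) = {Sync, Ack, Load, Req, Recv, Retry}, add states in Sat(¬lock) with every successor in Z. Already a fixed point.
Sat(A[¬lock U AF crit]) = {Sync, Ack, Load, Req, Recv, Retry}
|Sat(A[¬lock U AF crit])| = |{Sync, Ack, Load, Req, Recv, Retry}| = 6.

6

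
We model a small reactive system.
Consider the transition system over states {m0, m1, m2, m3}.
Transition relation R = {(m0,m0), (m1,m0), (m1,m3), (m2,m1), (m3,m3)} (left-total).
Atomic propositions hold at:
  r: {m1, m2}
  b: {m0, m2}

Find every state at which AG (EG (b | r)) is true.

Sat(b | r) = {m0, m1, m2}
EG (b | r): greatest fixpoint, start Z0 = {m0, m1, m2}, keep only states in Sat with some successor in Z. Already a fixed point.
Sat(EG (b | r)) = {m0, m1, m2}
AG (EG (b | r)): greatest fixpoint, start Z0 = {m0, m1, m2}, keep only states in Sat with every successor in Z. Z1 = {m0, m2}; Z2 = {m0}; fixed.
Sat(AG (EG (b | r))) = {m0}

{m0}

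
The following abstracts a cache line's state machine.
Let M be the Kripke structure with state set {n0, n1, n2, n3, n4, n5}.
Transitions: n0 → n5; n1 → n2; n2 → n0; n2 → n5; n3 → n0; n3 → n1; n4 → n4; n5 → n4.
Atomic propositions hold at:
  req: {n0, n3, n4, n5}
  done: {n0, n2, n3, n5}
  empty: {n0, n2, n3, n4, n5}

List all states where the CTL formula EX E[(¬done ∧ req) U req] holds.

{n0, n2, n3, n4, n5}

Sat(¬done) = {n1, n4}
Sat(¬done ∧ req) = {n4}
E[(¬done ∧ req) U req]: least fixpoint, start Z0 = Sat(req) = {n0, n3, n4, n5}, add states in Sat(¬done ∧ req) with some successor in Z. Already a fixed point.
Sat(E[(¬done ∧ req) U req]) = {n0, n3, n4, n5}
Sat(EX E[(¬done ∧ req) U req]) = {s : some successor in {n0, n3, n4, n5}} = {n0, n2, n3, n4, n5}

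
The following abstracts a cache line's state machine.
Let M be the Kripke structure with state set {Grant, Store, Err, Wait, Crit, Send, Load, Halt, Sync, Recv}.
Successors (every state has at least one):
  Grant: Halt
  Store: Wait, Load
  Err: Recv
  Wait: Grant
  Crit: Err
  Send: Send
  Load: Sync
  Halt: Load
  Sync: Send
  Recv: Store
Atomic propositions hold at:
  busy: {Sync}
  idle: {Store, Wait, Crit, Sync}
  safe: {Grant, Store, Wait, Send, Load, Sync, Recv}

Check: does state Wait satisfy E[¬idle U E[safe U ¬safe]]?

Sat(¬idle) = {Grant, Err, Send, Load, Halt, Recv}
Sat(¬safe) = {Err, Crit, Halt}
E[safe U ¬safe]: least fixpoint, start Z0 = Sat(¬safe) = {Err, Crit, Halt}, add states in Sat(safe) with some successor in Z. Z1 = {Grant, Err, Crit, Halt}; Z2 = {Grant, Err, Wait, Crit, Halt}; Z3 = {Grant, Store, Err, Wait, Crit, Halt}; Z4 = {Grant, Store, Err, Wait, Crit, Halt, Recv}; fixed.
Sat(E[safe U ¬safe]) = {Grant, Store, Err, Wait, Crit, Halt, Recv}
E[¬idle U E[safe U ¬safe]]: least fixpoint, start Z0 = Sat(E[safe U ¬safe]) = {Grant, Store, Err, Wait, Crit, Halt, Recv}, add states in Sat(¬idle) with some successor in Z. Already a fixed point.
Sat(E[¬idle U E[safe U ¬safe]]) = {Grant, Store, Err, Wait, Crit, Halt, Recv}
Wait ∈ Sat(E[¬idle U E[safe U ¬safe]]) = {Grant, Store, Err, Wait, Crit, Halt, Recv}, so the formula holds at Wait.

Yes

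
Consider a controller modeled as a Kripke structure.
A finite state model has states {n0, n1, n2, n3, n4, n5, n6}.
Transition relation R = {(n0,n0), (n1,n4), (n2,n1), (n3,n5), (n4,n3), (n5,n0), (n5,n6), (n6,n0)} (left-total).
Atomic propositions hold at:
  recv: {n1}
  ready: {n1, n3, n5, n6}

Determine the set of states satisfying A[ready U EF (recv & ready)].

Sat(recv & ready) = {n1}
EF (recv & ready): least fixpoint, start Z0 = {n1}, add states with some successor in Z. Z1 = {n1, n2}; fixed.
Sat(EF (recv & ready)) = {n1, n2}
A[ready U EF (recv & ready)]: least fixpoint, start Z0 = Sat(EF (recv & ready)) = {n1, n2}, add states in Sat(ready) with every successor in Z. Already a fixed point.
Sat(A[ready U EF (recv & ready)]) = {n1, n2}

{n1, n2}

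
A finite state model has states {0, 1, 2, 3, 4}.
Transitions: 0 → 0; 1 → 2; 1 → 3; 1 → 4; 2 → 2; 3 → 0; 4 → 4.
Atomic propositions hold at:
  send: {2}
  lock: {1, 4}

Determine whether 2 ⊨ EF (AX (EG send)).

Yes

EG send: greatest fixpoint, start Z0 = {2}, keep only states in Sat with some successor in Z. Already a fixed point.
Sat(EG send) = {2}
Sat(AX (EG send)) = {s : every successor in {2}} = {2}
EF (AX (EG send)): least fixpoint, start Z0 = {2}, add states with some successor in Z. Z1 = {1, 2}; fixed.
Sat(EF (AX (EG send))) = {1, 2}
2 ∈ Sat(EF (AX (EG send))) = {1, 2}, so the formula holds at 2.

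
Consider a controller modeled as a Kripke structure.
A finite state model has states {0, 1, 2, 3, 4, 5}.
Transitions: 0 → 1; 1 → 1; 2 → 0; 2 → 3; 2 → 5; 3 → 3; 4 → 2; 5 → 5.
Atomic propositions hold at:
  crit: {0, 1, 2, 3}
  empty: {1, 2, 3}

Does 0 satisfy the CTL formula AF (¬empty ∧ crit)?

Sat(¬empty) = {0, 4, 5}
Sat(¬empty ∧ crit) = {0}
AF (¬empty ∧ crit): least fixpoint, start Z0 = {0}, add states with every successor in Z. Already a fixed point.
Sat(AF (¬empty ∧ crit)) = {0}
0 ∈ Sat(AF (¬empty ∧ crit)) = {0}, so the formula holds at 0.

Yes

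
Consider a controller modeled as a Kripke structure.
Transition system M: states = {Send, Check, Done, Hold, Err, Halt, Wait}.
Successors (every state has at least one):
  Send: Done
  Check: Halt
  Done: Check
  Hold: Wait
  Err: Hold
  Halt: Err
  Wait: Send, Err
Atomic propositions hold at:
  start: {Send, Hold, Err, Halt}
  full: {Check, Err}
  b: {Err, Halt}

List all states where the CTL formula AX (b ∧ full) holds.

Sat(b ∧ full) = {Err}
Sat(AX (b ∧ full)) = {s : every successor in {Err}} = {Halt}

{Halt}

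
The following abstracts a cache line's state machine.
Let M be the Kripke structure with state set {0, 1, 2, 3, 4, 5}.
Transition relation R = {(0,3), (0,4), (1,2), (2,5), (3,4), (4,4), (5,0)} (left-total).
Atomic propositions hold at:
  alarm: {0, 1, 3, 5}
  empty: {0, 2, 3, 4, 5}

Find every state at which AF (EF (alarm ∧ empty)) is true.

{0, 1, 2, 3, 5}

Sat(alarm ∧ empty) = {0, 3, 5}
EF (alarm ∧ empty): least fixpoint, start Z0 = {0, 3, 5}, add states with some successor in Z. Z1 = {0, 2, 3, 5}; Z2 = {0, 1, 2, 3, 5}; fixed.
Sat(EF (alarm ∧ empty)) = {0, 1, 2, 3, 5}
AF (EF (alarm ∧ empty)): least fixpoint, start Z0 = {0, 1, 2, 3, 5}, add states with every successor in Z. Already a fixed point.
Sat(AF (EF (alarm ∧ empty))) = {0, 1, 2, 3, 5}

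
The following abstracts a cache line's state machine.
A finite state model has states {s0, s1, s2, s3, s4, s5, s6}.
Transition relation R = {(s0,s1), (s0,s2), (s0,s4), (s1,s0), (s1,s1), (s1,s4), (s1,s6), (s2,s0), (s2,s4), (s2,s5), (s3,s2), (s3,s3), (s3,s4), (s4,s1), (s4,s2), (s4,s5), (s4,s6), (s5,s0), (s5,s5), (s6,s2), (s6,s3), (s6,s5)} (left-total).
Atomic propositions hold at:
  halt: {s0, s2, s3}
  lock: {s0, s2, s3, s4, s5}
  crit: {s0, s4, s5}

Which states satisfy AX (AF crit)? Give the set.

AF crit: least fixpoint, start Z0 = {s0, s4, s5}, add states with every successor in Z. Z1 = {s0, s2, s4, s5}; fixed.
Sat(AF crit) = {s0, s2, s4, s5}
Sat(AX (AF crit)) = {s : every successor in {s0, s2, s4, s5}} = {s2, s5}

{s2, s5}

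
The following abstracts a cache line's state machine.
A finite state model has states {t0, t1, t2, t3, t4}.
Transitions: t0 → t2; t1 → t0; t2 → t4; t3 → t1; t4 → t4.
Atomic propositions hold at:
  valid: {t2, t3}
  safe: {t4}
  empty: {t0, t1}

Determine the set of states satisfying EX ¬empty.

{t0, t2, t4}

Sat(¬empty) = {t2, t3, t4}
Sat(EX ¬empty) = {s : some successor in {t2, t3, t4}} = {t0, t2, t4}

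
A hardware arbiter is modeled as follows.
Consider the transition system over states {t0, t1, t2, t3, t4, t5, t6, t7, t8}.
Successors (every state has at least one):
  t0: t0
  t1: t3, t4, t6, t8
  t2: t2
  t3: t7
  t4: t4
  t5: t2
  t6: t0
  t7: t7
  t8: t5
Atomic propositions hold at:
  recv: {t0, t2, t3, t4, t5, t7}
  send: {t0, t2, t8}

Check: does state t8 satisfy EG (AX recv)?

Sat(AX recv) = {s : every successor in {t0, t2, t3, t4, t5, t7}} = {t0, t2, t3, t4, t5, t6, t7, t8}
EG (AX recv): greatest fixpoint, start Z0 = {t0, t2, t3, t4, t5, t6, t7, t8}, keep only states in Sat with some successor in Z. Already a fixed point.
Sat(EG (AX recv)) = {t0, t2, t3, t4, t5, t6, t7, t8}
t8 ∈ Sat(EG (AX recv)) = {t0, t2, t3, t4, t5, t6, t7, t8}, so the formula holds at t8.

Yes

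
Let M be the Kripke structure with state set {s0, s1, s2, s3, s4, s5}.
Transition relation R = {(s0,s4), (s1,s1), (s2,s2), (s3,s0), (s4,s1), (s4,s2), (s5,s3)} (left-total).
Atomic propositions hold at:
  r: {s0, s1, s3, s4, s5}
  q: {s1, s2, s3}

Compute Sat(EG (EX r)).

{s0, s1, s3, s4, s5}

Sat(EX r) = {s : some successor in {s0, s1, s3, s4, s5}} = {s0, s1, s3, s4, s5}
EG (EX r): greatest fixpoint, start Z0 = {s0, s1, s3, s4, s5}, keep only states in Sat with some successor in Z. Already a fixed point.
Sat(EG (EX r)) = {s0, s1, s3, s4, s5}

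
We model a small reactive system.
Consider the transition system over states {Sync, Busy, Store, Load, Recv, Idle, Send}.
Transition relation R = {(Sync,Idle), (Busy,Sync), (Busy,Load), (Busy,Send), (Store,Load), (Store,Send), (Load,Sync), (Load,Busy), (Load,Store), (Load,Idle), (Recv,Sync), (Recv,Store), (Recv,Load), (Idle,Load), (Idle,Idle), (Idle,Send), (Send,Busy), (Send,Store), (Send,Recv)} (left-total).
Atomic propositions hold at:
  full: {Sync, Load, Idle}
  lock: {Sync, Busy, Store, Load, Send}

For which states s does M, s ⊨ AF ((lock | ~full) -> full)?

Sat(~full) = {Busy, Store, Recv, Send}
Sat(lock | ~full) = {Sync, Busy, Store, Load, Recv, Send}
Sat((lock | ~full) -> full) = {Sync, Load, Idle}
AF ((lock | ~full) -> full): least fixpoint, start Z0 = {Sync, Load, Idle}, add states with every successor in Z. Already a fixed point.
Sat(AF ((lock | ~full) -> full)) = {Sync, Load, Idle}

{Sync, Load, Idle}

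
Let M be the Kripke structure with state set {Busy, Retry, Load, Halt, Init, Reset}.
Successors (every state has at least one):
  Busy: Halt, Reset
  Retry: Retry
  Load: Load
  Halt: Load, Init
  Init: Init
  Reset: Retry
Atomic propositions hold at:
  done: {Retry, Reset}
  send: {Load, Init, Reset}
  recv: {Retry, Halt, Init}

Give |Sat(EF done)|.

EF done: least fixpoint, start Z0 = {Retry, Reset}, add states with some successor in Z. Z1 = {Busy, Retry, Reset}; fixed.
Sat(EF done) = {Busy, Retry, Reset}
|Sat(EF done)| = |{Busy, Retry, Reset}| = 3.

3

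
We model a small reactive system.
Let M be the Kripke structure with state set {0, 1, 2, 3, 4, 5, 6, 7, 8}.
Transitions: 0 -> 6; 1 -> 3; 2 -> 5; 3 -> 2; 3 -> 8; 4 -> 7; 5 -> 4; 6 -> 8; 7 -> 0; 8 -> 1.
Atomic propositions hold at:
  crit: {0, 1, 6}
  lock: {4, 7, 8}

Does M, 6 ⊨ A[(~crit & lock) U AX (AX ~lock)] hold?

Yes

Sat(~crit) = {2, 3, 4, 5, 7, 8}
Sat(~crit & lock) = {4, 7, 8}
Sat(~lock) = {0, 1, 2, 3, 5, 6}
Sat(AX ~lock) = {s : every successor in {0, 1, 2, 3, 5, 6}} = {0, 1, 2, 7, 8}
Sat(AX (AX ~lock)) = {s : every successor in {0, 1, 2, 7, 8}} = {3, 4, 6, 7, 8}
A[(~crit & lock) U AX (AX ~lock)]: least fixpoint, start Z0 = Sat(AX (AX ~lock)) = {3, 4, 6, 7, 8}, add states in Sat(~crit & lock) with every successor in Z. Already a fixed point.
Sat(A[(~crit & lock) U AX (AX ~lock)]) = {3, 4, 6, 7, 8}
6 ∈ Sat(A[(~crit & lock) U AX (AX ~lock)]) = {3, 4, 6, 7, 8}, so the formula holds at 6.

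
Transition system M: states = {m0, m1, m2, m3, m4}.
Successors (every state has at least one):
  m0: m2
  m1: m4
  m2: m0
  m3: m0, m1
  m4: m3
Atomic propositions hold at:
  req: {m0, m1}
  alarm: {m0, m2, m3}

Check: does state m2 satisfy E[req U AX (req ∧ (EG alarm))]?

EG alarm: greatest fixpoint, start Z0 = {m0, m2, m3}, keep only states in Sat with some successor in Z. Already a fixed point.
Sat(EG alarm) = {m0, m2, m3}
Sat(req ∧ (EG alarm)) = {m0}
Sat(AX (req ∧ (EG alarm))) = {s : every successor in {m0}} = {m2}
E[req U AX (req ∧ (EG alarm))]: least fixpoint, start Z0 = Sat(AX (req ∧ (EG alarm))) = {m2}, add states in Sat(req) with some successor in Z. Z1 = {m0, m2}; fixed.
Sat(E[req U AX (req ∧ (EG alarm))]) = {m0, m2}
m2 ∈ Sat(E[req U AX (req ∧ (EG alarm))]) = {m0, m2}, so the formula holds at m2.

Yes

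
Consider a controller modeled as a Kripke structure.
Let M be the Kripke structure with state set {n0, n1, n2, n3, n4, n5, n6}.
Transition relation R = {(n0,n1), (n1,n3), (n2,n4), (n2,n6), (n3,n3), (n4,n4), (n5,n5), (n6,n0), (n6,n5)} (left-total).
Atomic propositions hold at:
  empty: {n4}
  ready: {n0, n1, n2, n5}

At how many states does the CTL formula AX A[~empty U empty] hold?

1

Sat(~empty) = {n0, n1, n2, n3, n5, n6}
A[~empty U empty]: least fixpoint, start Z0 = Sat(empty) = {n4}, add states in Sat(~empty) with every successor in Z. Already a fixed point.
Sat(A[~empty U empty]) = {n4}
Sat(AX A[~empty U empty]) = {s : every successor in {n4}} = {n4}
|Sat(AX A[~empty U empty])| = |{n4}| = 1.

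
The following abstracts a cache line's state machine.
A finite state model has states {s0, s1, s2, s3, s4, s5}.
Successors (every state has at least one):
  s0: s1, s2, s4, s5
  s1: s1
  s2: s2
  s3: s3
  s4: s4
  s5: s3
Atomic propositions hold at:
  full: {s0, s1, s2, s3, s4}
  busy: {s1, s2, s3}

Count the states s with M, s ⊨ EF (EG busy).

EG busy: greatest fixpoint, start Z0 = {s1, s2, s3}, keep only states in Sat with some successor in Z. Already a fixed point.
Sat(EG busy) = {s1, s2, s3}
EF (EG busy): least fixpoint, start Z0 = {s1, s2, s3}, add states with some successor in Z. Z1 = {s0, s1, s2, s3, s5}; fixed.
Sat(EF (EG busy)) = {s0, s1, s2, s3, s5}
|Sat(EF (EG busy))| = |{s0, s1, s2, s3, s5}| = 5.

5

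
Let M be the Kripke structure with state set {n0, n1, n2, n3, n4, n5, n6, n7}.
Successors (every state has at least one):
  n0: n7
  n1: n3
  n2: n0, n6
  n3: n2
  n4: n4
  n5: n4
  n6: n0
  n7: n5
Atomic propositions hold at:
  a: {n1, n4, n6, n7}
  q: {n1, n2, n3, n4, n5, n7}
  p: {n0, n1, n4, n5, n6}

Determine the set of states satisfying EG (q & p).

{n4, n5}

Sat(q & p) = {n1, n4, n5}
EG (q & p): greatest fixpoint, start Z0 = {n1, n4, n5}, keep only states in Sat with some successor in Z. Z1 = {n4, n5}; fixed.
Sat(EG (q & p)) = {n4, n5}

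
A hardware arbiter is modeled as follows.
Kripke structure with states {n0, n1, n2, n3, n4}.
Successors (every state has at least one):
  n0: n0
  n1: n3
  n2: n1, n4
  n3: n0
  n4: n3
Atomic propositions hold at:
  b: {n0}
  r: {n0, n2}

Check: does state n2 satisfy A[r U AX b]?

No

Sat(AX b) = {s : every successor in {n0}} = {n0, n3}
A[r U AX b]: least fixpoint, start Z0 = Sat(AX b) = {n0, n3}, add states in Sat(r) with every successor in Z. Already a fixed point.
Sat(A[r U AX b]) = {n0, n3}
n2 ∉ Sat(A[r U AX b]) = {n0, n3}, so the formula does not hold at n2.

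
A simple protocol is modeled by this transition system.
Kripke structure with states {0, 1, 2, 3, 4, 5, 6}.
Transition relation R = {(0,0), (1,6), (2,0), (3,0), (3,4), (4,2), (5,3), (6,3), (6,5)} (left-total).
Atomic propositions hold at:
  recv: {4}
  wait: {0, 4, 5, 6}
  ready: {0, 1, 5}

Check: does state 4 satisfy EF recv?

EF recv: least fixpoint, start Z0 = {4}, add states with some successor in Z. Z1 = {3, 4}; Z2 = {3, 4, 5, 6}; Z3 = {1, 3, 4, 5, 6}; fixed.
Sat(EF recv) = {1, 3, 4, 5, 6}
4 ∈ Sat(EF recv) = {1, 3, 4, 5, 6}, so the formula holds at 4.

Yes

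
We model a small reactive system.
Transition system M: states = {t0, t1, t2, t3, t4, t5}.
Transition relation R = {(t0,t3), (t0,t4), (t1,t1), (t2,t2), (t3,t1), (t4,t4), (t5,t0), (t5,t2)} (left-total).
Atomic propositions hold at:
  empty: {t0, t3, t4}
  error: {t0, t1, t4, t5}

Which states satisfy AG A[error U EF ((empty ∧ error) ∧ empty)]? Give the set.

Sat(empty ∧ error) = {t0, t4}
Sat((empty ∧ error) ∧ empty) = {t0, t4}
EF ((empty ∧ error) ∧ empty): least fixpoint, start Z0 = {t0, t4}, add states with some successor in Z. Z1 = {t0, t4, t5}; fixed.
Sat(EF ((empty ∧ error) ∧ empty)) = {t0, t4, t5}
A[error U EF ((empty ∧ error) ∧ empty)]: least fixpoint, start Z0 = Sat(EF ((empty ∧ error) ∧ empty)) = {t0, t4, t5}, add states in Sat(error) with every successor in Z. Already a fixed point.
Sat(A[error U EF ((empty ∧ error) ∧ empty)]) = {t0, t4, t5}
AG A[error U EF ((empty ∧ error) ∧ empty)]: greatest fixpoint, start Z0 = {t0, t4, t5}, keep only states in Sat with every successor in Z. Z1 = {t4}; fixed.
Sat(AG A[error U EF ((empty ∧ error) ∧ empty)]) = {t4}

{t4}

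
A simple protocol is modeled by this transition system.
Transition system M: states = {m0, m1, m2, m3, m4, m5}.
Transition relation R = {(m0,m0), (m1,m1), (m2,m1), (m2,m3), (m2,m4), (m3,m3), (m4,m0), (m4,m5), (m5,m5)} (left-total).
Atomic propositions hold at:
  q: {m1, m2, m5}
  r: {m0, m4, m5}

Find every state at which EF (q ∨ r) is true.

Sat(q ∨ r) = {m0, m1, m2, m4, m5}
EF (q ∨ r): least fixpoint, start Z0 = {m0, m1, m2, m4, m5}, add states with some successor in Z. Already a fixed point.
Sat(EF (q ∨ r)) = {m0, m1, m2, m4, m5}

{m0, m1, m2, m4, m5}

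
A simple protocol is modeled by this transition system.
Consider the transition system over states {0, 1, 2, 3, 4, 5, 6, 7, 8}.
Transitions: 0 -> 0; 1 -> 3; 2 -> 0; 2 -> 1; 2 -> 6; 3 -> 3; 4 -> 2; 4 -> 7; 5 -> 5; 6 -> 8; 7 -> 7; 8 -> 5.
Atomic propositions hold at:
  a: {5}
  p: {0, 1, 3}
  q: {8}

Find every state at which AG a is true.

{5}

AG a: greatest fixpoint, start Z0 = {5}, keep only states in Sat with every successor in Z. Already a fixed point.
Sat(AG a) = {5}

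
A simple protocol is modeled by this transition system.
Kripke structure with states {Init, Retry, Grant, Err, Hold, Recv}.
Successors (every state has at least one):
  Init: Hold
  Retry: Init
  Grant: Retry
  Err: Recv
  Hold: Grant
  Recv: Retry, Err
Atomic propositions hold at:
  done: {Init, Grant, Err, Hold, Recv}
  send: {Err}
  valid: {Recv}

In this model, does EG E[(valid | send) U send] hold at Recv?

Yes

Sat(valid | send) = {Err, Recv}
E[(valid | send) U send]: least fixpoint, start Z0 = Sat(send) = {Err}, add states in Sat(valid | send) with some successor in Z. Z1 = {Err, Recv}; fixed.
Sat(E[(valid | send) U send]) = {Err, Recv}
EG E[(valid | send) U send]: greatest fixpoint, start Z0 = {Err, Recv}, keep only states in Sat with some successor in Z. Already a fixed point.
Sat(EG E[(valid | send) U send]) = {Err, Recv}
Recv ∈ Sat(EG E[(valid | send) U send]) = {Err, Recv}, so the formula holds at Recv.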